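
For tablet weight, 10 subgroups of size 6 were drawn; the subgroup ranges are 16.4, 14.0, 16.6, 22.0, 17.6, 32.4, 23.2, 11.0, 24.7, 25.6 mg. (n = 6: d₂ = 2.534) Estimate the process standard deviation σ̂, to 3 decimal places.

8.031

R̄ = (16.4 + 14.0 + 16.6 + 22.0 + 17.6 + 32.4 + 23.2 + 11.0 + 24.7 + 25.6) / 10 = 20.3500
σ̂ = R̄ / d₂ = 20.3500 / 2.534 = 8.0308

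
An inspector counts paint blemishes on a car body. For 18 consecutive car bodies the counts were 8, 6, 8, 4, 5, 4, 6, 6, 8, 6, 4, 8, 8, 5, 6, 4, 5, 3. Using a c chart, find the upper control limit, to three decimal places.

12.989

c̄ = (8 + 6 + 8 + 4 + 5 + 4 + 6 + 6 + 8 + 6 + 4 + 8 + 8 + 5 + 6 + 4 + 5 + 3) / 18 = 104 / 18 = 5.7778
UCL = c̄ + 3√c̄ = 5.7778 + 3 × √5.7778 = 5.7778 + 3 × 2.4037 = 12.9889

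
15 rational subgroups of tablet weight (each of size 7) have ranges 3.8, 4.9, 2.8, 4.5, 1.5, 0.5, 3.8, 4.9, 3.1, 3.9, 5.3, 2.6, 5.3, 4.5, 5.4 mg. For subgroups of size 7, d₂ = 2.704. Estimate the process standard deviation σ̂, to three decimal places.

R̄ = (3.8 + 4.9 + 2.8 + 4.5 + 1.5 + 0.5 + 3.8 + 4.9 + 3.1 + 3.9 + 5.3 + 2.6 + 5.3 + 4.5 + 5.4) / 15 = 3.7867
σ̂ = R̄ / d₂ = 3.7867 / 2.704 = 1.4004

1.400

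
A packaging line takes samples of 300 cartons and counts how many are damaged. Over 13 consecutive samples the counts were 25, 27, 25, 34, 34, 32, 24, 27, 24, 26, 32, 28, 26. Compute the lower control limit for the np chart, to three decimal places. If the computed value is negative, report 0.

12.884

p̄ = Σdᵢ / (k·n) = 364 / (13 × 300) = 0.09333
LCL = np̄ − 3·√(np̄(1−p̄)) = 28.0000 − 3 × 5.0385 = 12.8844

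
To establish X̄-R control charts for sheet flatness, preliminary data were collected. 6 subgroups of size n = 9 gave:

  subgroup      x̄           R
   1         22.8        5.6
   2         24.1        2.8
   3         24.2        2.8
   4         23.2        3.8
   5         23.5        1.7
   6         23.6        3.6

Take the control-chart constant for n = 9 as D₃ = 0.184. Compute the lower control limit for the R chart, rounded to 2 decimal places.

0.62

R̄ = (5.6 + 2.8 + 2.8 + 3.8 + 1.7 + 3.6) / 6 = 20.3000 / 6 = 3.3833
LCL_R = D₃·R̄ = 0.184 × 3.3833 = 0.6225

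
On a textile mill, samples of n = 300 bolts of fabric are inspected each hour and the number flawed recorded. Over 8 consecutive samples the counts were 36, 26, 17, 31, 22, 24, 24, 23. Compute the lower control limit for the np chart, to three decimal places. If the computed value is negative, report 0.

10.916

p̄ = Σdᵢ / (k·n) = 203 / (8 × 300) = 0.08458
LCL = np̄ − 3·√(np̄(1−p̄)) = 25.3750 − 3 × 4.8196 = 10.9162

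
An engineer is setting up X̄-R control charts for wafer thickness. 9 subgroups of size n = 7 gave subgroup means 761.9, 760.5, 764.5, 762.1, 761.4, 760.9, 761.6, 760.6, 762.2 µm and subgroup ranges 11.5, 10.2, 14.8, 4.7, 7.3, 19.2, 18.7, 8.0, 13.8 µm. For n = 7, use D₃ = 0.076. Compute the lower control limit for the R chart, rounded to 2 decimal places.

0.91

R̄ = (11.5 + 10.2 + 14.8 + 4.7 + 7.3 + 19.2 + 18.7 + 8.0 + 13.8) / 9 = 108.2000 / 9 = 12.0222
LCL_R = D₃·R̄ = 0.076 × 12.0222 = 0.9137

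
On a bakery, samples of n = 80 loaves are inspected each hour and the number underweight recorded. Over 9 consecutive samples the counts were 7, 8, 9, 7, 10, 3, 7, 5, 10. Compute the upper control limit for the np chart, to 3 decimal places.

p̄ = Σdᵢ / (k·n) = 66 / (9 × 80) = 0.09167
UCL = np̄ + 3·√(np̄(1−p̄)) = 7.3333 + 3 × √(7.3333×0.90833) = 7.3333 + 3 × 2.5809 = 15.0761

15.076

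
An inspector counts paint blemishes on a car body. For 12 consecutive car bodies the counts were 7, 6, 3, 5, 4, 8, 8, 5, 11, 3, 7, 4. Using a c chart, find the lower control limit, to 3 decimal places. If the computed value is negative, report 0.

c̄ = (7 + 6 + 3 + 5 + 4 + 8 + 8 + 5 + 11 + 3 + 7 + 4) / 12 = 71 / 12 = 5.9167
LCL = c̄ − 3√c̄ = 5.9167 − 3 × 2.4324 = -1.3806 → 0 (cannot be negative)

0.000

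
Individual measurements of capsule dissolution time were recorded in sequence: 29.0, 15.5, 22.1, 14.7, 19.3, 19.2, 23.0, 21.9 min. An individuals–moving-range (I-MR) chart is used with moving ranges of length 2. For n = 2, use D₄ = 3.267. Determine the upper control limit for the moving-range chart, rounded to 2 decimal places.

17.32

Moving ranges: 13.5, 6.6, 7.4, 4.6, 0.1, 3.8, 1.1; M̄R̄ = 37.1000 / 7 = 5.3000
UCL_MR = D₄·M̄R̄ = 3.267 × 5.3000 = 17.3151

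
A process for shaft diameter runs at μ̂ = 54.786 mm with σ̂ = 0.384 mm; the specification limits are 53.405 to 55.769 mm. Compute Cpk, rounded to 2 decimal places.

0.85

Cpu = (USL − μ̂) / (3σ̂) = (55.769 − 54.786) / (3 × 0.384) = 0.8533; Cpl = (μ̂ − LSL) / (3σ̂) = (54.786 − 53.405) / (3 × 0.384) = 1.1988; Cpk = min(Cpu, Cpl) = 0.8533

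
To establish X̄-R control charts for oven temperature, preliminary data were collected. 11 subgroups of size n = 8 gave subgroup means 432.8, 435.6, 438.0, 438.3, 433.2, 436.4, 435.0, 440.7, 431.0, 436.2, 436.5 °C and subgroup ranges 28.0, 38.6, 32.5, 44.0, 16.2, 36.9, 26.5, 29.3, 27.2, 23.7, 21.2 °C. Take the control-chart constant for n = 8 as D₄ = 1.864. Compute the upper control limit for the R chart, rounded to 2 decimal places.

54.92

R̄ = (28.0 + 38.6 + 32.5 + 44.0 + 16.2 + 36.9 + 26.5 + 29.3 + 27.2 + 23.7 + 21.2) / 11 = 324.1000 / 11 = 29.4636
UCL_R = D₄·R̄ = 1.864 × 29.4636 = 54.9202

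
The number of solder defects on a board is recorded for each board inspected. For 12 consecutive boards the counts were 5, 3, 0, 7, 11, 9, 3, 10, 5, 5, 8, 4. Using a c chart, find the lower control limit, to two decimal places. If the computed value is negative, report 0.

c̄ = (5 + 3 + 0 + 7 + 11 + 9 + 3 + 10 + 5 + 5 + 8 + 4) / 12 = 70 / 12 = 5.8333
LCL = c̄ − 3√c̄ = 5.8333 − 3 × 2.4152 = -1.4124 → 0 (cannot be negative)

0.00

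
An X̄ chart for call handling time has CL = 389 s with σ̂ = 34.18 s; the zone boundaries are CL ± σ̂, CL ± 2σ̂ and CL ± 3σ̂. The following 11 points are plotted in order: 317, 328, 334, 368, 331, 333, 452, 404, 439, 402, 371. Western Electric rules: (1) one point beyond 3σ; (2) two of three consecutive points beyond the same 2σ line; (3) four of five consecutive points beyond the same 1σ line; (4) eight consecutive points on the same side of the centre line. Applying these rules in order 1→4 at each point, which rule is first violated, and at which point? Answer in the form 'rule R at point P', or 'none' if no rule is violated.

rule 3 at point 5

Zone of each point (C = within 1σ̂, B = 1σ̂–2σ̂, A = 2σ̂–3σ̂, * = beyond 3σ̂; sign = side of CL): 1:-A, 2:-B, 3:-B, 4:-C, 5:-B, 6:-B, 7:+B, 8:+C, 9:+B, 10:+C, 11:-C
Rule 3 (four of five consecutive points beyond the same 1σ limit) is satisfied at point 5.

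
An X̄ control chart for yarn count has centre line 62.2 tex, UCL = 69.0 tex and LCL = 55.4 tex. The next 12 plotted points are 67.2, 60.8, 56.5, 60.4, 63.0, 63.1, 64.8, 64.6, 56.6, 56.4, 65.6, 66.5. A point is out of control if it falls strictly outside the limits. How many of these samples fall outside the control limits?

0

All 12 points lie within [55.4, 69.0].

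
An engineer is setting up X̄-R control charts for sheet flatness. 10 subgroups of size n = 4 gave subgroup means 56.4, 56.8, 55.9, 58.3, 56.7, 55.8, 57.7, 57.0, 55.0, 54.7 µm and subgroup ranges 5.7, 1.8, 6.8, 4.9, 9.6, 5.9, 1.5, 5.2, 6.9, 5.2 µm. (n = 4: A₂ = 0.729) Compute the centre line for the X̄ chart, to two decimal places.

X̄̄ = (56.4 + 56.8 + 55.9 + 58.3 + 56.7 + 55.8 + 57.7 + 57.0 + 55.0 + 54.7) / 10 = 564.3000 / 10 = 56.4300
CL = X̄̄ = 56.4300

56.43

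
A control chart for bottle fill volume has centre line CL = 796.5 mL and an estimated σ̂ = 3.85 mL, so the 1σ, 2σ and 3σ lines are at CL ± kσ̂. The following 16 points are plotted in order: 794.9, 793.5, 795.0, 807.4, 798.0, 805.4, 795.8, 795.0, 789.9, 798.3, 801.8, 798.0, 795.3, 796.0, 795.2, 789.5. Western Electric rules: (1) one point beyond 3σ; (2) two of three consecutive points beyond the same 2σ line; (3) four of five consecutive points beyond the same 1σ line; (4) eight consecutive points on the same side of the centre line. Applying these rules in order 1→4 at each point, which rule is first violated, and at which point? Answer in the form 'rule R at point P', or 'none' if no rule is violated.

Zone of each point (C = within 1σ̂, B = 1σ̂–2σ̂, A = 2σ̂–3σ̂, * = beyond 3σ̂; sign = side of CL): 1:-C, 2:-C, 3:-C, 4:+A, 5:+C, 6:+A, 7:-C, 8:-C, 9:-B, 10:+C, 11:+B, 12:+C, 13:-C, 14:-C, 15:-C, 16:-B
Rule 2 (two of three consecutive points beyond the same 2σ limit) is satisfied at point 6.

rule 2 at point 6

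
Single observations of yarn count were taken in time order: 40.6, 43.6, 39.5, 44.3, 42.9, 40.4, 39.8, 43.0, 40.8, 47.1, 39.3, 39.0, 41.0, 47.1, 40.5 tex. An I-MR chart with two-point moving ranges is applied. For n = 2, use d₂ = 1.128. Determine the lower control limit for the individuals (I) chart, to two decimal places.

X̄ = (40.6 + 43.6 + 39.5 + 44.3 + 42.9 + 40.4 + 39.8 + 43.0 + 40.8 + 47.1 + 39.3 + 39.0 + 41.0 + 47.1 + 40.5) / 15 = 41.9267
Moving ranges: 3.0, 4.1, 4.8, 1.4, 2.5, 0.6, 3.2, 2.2, 6.3, 7.8, 0.3, 2.0, 6.1, 6.6; M̄R̄ = 50.9000 / 14 = 3.6357
LCL = X̄ − 3·M̄R̄/d₂ = 41.9267 − 3 × 3.6357 / 1.128 = 32.2572

32.26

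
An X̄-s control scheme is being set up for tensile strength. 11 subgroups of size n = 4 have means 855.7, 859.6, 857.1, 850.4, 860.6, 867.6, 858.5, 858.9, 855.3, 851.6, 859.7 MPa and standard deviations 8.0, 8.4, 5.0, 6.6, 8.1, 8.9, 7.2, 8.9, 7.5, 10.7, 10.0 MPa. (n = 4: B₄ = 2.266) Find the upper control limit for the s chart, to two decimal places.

s̄ = (8.0 + 8.4 + 5.0 + 6.6 + 8.1 + 8.9 + 7.2 + 8.9 + 7.5 + 10.7 + 10.0) / 11 = 8.1182
UCL_s = B₄·s̄ = 2.266 × 8.1182 = 18.3958

18.40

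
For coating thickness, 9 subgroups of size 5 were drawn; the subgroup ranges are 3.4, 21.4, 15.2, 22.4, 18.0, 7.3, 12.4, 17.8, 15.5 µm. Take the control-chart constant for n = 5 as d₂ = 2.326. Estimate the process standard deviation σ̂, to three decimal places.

6.372

R̄ = (3.4 + 21.4 + 15.2 + 22.4 + 18.0 + 7.3 + 12.4 + 17.8 + 15.5) / 9 = 14.8222
σ̂ = R̄ / d₂ = 14.8222 / 2.326 = 6.3724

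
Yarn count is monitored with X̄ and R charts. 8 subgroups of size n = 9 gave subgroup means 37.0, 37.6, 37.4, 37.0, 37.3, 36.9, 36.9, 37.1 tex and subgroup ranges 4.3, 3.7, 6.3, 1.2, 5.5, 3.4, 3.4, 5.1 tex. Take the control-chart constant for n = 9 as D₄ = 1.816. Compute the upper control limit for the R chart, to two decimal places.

7.47

R̄ = (4.3 + 3.7 + 6.3 + 1.2 + 5.5 + 3.4 + 3.4 + 5.1) / 8 = 32.9000 / 8 = 4.1125
UCL_R = D₄·R̄ = 1.816 × 4.1125 = 7.4683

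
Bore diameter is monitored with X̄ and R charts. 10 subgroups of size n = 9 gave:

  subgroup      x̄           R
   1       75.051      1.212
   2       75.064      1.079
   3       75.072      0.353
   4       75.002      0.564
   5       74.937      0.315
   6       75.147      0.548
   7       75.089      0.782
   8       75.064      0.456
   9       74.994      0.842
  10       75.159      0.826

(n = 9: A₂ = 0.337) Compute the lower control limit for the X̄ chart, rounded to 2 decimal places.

X̄̄ = (75.051 + 75.064 + 75.072 + 75.002 + 74.937 + 75.147 + 75.089 + 75.064 + 74.994 + 75.159) / 10 = 750.5790 / 10 = 75.0579
R̄ = (1.212 + 1.079 + 0.353 + 0.564 + 0.315 + 0.548 + 0.782 + 0.456 + 0.842 + 0.826) / 10 = 6.9770 / 10 = 0.6977
LCL = X̄̄ − A₂·R̄ = 75.0579 − 0.337 × 0.6977 = 74.8228

74.82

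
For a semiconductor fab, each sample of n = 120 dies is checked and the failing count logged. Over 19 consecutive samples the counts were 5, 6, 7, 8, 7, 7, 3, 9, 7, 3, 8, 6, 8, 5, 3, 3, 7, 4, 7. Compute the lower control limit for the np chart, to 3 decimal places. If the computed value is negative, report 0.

p̄ = Σdᵢ / (k·n) = 113 / (19 × 120) = 0.04956
LCL = np̄ − 3·√(np̄(1−p̄)) = 5.9474 − 3 × 2.3775 = -1.1852 → 0 (negative, so LCL = 0)

0.000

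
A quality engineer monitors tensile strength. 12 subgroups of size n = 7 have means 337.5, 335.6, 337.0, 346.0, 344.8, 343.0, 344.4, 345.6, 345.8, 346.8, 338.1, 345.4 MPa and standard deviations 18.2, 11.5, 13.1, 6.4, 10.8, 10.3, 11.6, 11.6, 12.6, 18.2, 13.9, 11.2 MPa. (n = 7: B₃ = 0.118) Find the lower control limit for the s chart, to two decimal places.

1.47

s̄ = (18.2 + 11.5 + 13.1 + 6.4 + 10.8 + 10.3 + 11.6 + 11.6 + 12.6 + 18.2 + 13.9 + 11.2) / 12 = 12.4500
LCL_s = B₃·s̄ = 0.118 × 12.4500 = 1.4691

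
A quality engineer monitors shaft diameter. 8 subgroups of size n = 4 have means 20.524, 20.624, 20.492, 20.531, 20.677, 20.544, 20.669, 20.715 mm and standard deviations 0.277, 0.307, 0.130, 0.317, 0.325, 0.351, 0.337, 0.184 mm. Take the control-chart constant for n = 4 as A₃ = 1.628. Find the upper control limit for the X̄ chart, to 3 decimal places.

21.050

X̄̄ = (20.524 + 20.624 + 20.492 + 20.531 + 20.677 + 20.544 + 20.669 + 20.715) / 8 = 20.5970
s̄ = (0.277 + 0.307 + 0.130 + 0.317 + 0.325 + 0.351 + 0.337 + 0.184) / 8 = 0.2785
UCL = X̄̄ + A₃·s̄ = 20.5970 + 1.628 × 0.2785 = 21.0504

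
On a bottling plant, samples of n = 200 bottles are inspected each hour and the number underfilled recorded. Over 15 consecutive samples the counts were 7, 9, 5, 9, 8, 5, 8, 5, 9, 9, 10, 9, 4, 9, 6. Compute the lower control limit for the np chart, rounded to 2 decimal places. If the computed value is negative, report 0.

0.00

p̄ = Σdᵢ / (k·n) = 112 / (15 × 200) = 0.03733
LCL = np̄ − 3·√(np̄(1−p̄)) = 7.4667 − 3 × 2.6810 = -0.5764 → 0 (negative, so LCL = 0)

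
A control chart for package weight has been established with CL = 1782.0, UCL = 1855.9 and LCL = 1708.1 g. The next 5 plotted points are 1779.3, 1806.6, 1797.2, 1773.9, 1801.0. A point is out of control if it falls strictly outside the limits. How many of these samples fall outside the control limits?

0

All 5 points lie within [1708.1, 1855.9].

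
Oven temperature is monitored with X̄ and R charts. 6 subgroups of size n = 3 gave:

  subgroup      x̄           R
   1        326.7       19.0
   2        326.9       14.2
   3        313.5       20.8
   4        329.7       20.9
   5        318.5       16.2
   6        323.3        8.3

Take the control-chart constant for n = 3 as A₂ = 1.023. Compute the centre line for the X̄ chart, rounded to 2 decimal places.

323.10

X̄̄ = (326.7 + 326.9 + 313.5 + 329.7 + 318.5 + 323.3) / 6 = 1938.6000 / 6 = 323.1000
CL = X̄̄ = 323.1000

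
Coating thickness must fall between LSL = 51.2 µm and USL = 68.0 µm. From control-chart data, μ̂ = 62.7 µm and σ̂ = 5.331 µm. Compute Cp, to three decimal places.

0.525

Cp = (USL − LSL) / (6σ̂) = (68.0 − 51.2) / (6 × 5.331) = 16.8000 / 31.9860 = 0.5252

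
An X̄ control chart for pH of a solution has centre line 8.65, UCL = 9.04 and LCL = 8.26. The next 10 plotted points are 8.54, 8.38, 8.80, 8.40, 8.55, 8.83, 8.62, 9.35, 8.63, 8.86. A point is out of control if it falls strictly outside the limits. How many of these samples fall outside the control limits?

Compare each point to [8.26, 9.04]: sample 8 = 9.35 > UCL.

1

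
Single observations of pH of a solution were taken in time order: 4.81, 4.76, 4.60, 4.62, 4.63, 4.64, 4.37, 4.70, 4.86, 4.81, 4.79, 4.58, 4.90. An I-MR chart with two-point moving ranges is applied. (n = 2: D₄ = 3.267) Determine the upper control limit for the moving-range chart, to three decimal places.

0.438

Moving ranges: 0.05, 0.16, 0.02, 0.01, 0.01, 0.27, 0.33, 0.16, 0.05, 0.02, 0.21, 0.32; M̄R̄ = 1.6100 / 12 = 0.1342
UCL_MR = D₄·M̄R̄ = 3.267 × 0.1342 = 0.4383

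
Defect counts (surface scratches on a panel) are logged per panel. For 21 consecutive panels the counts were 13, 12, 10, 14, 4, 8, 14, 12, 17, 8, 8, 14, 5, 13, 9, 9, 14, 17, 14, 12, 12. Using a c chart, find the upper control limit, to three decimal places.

c̄ = (13 + 12 + 10 + 14 + 4 + 8 + 14 + 12 + 17 + 8 + 8 + 14 + 5 + 13 + 9 + 9 + 14 + 17 + 14 + 12 + 12) / 21 = 239 / 21 = 11.3810
UCL = c̄ + 3√c̄ = 11.3810 + 3 × √11.3810 = 11.3810 + 3 × 3.3736 = 21.5017

21.502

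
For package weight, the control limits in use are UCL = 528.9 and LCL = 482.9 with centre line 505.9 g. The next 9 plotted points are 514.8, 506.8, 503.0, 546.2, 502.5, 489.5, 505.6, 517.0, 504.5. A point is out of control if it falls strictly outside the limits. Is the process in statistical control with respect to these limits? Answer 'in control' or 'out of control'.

out of control

Compare each point to [482.9, 528.9]: sample 4 = 546.2 > UCL.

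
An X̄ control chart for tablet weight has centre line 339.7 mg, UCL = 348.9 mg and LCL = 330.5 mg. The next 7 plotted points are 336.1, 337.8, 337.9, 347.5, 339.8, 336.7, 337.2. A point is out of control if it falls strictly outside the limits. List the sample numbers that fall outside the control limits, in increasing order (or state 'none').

none

All 7 points lie within [330.5, 348.9].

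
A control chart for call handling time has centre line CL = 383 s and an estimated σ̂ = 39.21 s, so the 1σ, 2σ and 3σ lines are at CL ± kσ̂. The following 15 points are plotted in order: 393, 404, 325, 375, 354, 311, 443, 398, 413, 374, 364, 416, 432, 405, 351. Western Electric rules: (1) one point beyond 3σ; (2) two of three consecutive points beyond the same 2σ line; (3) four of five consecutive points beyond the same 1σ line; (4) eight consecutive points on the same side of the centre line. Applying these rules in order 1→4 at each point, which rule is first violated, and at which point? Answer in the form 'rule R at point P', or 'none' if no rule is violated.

Zone of each point (C = within 1σ̂, B = 1σ̂–2σ̂, A = 2σ̂–3σ̂, * = beyond 3σ̂; sign = side of CL): 1:+C, 2:+C, 3:-B, 4:-C, 5:-C, 6:-B, 7:+B, 8:+C, 9:+C, 10:-C, 11:-C, 12:+C, 13:+B, 14:+C, 15:-C
No rule fires across all 15 points.

none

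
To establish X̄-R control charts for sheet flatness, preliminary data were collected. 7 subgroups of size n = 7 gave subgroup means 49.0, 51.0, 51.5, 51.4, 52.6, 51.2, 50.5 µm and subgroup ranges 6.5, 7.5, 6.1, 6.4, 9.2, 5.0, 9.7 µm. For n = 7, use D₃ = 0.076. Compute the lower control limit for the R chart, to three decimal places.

R̄ = (6.5 + 7.5 + 6.1 + 6.4 + 9.2 + 5.0 + 9.7) / 7 = 50.4000 / 7 = 7.2000
LCL_R = D₃·R̄ = 0.076 × 7.2000 = 0.5472

0.547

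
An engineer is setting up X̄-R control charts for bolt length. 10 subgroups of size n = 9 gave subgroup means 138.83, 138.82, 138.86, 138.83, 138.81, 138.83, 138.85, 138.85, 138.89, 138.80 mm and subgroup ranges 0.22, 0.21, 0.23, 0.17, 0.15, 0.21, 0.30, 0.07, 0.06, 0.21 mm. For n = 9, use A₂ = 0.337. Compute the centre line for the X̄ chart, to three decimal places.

138.837

X̄̄ = (138.83 + 138.82 + 138.86 + 138.83 + 138.81 + 138.83 + 138.85 + 138.85 + 138.89 + 138.80) / 10 = 1388.3700 / 10 = 138.8370
CL = X̄̄ = 138.8370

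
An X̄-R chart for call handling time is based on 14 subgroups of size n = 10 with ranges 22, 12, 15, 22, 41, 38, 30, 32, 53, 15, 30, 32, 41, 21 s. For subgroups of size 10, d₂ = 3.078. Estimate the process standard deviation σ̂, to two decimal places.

9.38

R̄ = (22 + 12 + 15 + 22 + 41 + 38 + 30 + 32 + 53 + 15 + 30 + 32 + 41 + 21) / 14 = 28.8571
σ̂ = R̄ / d₂ = 28.8571 / 3.078 = 9.3753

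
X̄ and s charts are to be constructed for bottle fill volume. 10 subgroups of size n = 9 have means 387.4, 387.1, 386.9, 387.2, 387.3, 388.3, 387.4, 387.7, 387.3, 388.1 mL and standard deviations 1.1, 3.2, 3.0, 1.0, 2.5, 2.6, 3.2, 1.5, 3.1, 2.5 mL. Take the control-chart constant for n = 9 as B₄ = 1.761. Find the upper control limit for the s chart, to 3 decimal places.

s̄ = (1.1 + 3.2 + 3.0 + 1.0 + 2.5 + 2.6 + 3.2 + 1.5 + 3.1 + 2.5) / 10 = 2.3700
UCL_s = B₄·s̄ = 1.761 × 2.3700 = 4.1736

4.174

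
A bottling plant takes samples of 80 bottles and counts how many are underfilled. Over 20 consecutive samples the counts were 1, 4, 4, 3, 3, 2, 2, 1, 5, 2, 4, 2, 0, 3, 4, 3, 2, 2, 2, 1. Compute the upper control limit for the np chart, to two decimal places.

p̄ = Σdᵢ / (k·n) = 50 / (20 × 80) = 0.03125
UCL = np̄ + 3·√(np̄(1−p̄)) = 2.5000 + 3 × √(2.5000×0.96875) = 2.5000 + 3 × 1.5562 = 7.1687

7.17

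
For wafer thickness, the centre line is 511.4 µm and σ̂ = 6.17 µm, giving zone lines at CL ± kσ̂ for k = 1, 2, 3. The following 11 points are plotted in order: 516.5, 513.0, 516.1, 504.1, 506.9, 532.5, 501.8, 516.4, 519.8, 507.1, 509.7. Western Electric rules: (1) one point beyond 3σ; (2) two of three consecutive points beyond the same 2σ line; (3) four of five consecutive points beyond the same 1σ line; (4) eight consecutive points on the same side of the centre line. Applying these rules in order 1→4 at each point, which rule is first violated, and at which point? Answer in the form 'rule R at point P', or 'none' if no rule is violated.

Zone of each point (C = within 1σ̂, B = 1σ̂–2σ̂, A = 2σ̂–3σ̂, * = beyond 3σ̂; sign = side of CL): 1:+C, 2:+C, 3:+C, 4:-B, 5:-C, 6:+*, 7:-B, 8:+C, 9:+B, 10:-C, 11:-C
Rule 1 (one point beyond the 3σ limits) is satisfied at point 6.

rule 1 at point 6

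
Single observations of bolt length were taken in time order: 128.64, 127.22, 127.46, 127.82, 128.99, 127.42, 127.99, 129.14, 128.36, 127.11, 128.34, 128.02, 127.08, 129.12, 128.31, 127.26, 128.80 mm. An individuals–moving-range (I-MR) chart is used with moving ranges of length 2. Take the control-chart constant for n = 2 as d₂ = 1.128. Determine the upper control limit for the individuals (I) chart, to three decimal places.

130.796

X̄ = (128.64 + 127.22 + 127.46 + 127.82 + 128.99 + 127.42 + 127.99 + 129.14 + 128.36 + 127.11 + 128.34 + 128.02 + 127.08 + 129.12 + 128.31 + 127.26 + 128.80) / 17 = 128.0635
Moving ranges: 1.42, 0.24, 0.36, 1.17, 1.57, 0.57, 1.15, 0.78, 1.25, 1.23, 0.32, 0.94, 2.04, 0.81, 1.05, 1.54; M̄R̄ = 16.4400 / 16 = 1.0275
UCL = X̄ + 3·M̄R̄/d₂ = 128.0635 + 3 × 1.0275 / 1.128 = 130.7962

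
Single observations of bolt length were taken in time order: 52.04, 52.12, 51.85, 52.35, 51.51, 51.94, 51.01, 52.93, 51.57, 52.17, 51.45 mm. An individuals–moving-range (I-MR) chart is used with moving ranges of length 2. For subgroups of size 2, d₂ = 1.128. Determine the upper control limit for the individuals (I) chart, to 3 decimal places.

X̄ = (52.04 + 52.12 + 51.85 + 52.35 + 51.51 + 51.94 + 51.01 + 52.93 + 51.57 + 52.17 + 51.45) / 11 = 51.9036
Moving ranges: 0.08, 0.27, 0.50, 0.84, 0.43, 0.93, 1.92, 1.36, 0.60, 0.72; M̄R̄ = 7.6500 / 10 = 0.7650
UCL = X̄ + 3·M̄R̄/d₂ = 51.9036 + 3 × 0.7650 / 1.128 = 53.9382

53.938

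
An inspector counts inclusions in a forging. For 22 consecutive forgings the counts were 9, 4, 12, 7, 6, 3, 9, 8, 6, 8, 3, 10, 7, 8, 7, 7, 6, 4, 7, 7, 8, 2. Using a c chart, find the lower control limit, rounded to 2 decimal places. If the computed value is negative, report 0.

c̄ = (9 + 4 + 12 + 7 + 6 + 3 + 9 + 8 + 6 + 8 + 3 + 10 + 7 + 8 + 7 + 7 + 6 + 4 + 7 + 7 + 8 + 2) / 22 = 148 / 22 = 6.7273
LCL = c̄ − 3√c̄ = 6.7273 − 3 × 2.5937 = -1.0538 → 0 (cannot be negative)

0.00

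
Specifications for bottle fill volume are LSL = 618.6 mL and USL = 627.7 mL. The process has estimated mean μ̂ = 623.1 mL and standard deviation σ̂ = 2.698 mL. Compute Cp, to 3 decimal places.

Cp = (USL − LSL) / (6σ̂) = (627.7 − 618.6) / (6 × 2.698) = 9.1000 / 16.1880 = 0.5621

0.562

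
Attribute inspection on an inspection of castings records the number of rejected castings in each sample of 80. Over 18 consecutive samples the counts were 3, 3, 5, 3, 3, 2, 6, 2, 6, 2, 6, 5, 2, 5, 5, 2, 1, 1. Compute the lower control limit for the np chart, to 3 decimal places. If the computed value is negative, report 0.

0.000

p̄ = Σdᵢ / (k·n) = 62 / (18 × 80) = 0.04306
LCL = np̄ − 3·√(np̄(1−p̄)) = 3.4444 − 3 × 1.8155 = -2.0021 → 0 (negative, so LCL = 0)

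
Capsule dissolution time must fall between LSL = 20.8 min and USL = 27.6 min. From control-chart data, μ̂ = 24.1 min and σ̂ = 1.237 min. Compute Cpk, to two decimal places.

Cpu = (USL − μ̂) / (3σ̂) = (27.6 − 24.1) / (3 × 1.237) = 0.9431; Cpl = (μ̂ − LSL) / (3σ̂) = (24.1 − 20.8) / (3 × 1.237) = 0.8892; Cpk = min(Cpu, Cpl) = 0.8892

0.89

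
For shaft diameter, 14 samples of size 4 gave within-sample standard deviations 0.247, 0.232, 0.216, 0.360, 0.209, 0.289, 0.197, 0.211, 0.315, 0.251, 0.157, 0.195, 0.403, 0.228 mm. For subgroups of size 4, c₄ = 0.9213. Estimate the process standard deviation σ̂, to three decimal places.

0.272

s̄ = (0.247 + 0.232 + 0.216 + 0.360 + 0.209 + 0.289 + 0.197 + 0.211 + 0.315 + 0.251 + 0.157 + 0.195 + 0.403 + 0.228) / 14 = 0.2507
σ̂ = s̄ / c₄ = 0.2507 / 0.9213 = 0.2721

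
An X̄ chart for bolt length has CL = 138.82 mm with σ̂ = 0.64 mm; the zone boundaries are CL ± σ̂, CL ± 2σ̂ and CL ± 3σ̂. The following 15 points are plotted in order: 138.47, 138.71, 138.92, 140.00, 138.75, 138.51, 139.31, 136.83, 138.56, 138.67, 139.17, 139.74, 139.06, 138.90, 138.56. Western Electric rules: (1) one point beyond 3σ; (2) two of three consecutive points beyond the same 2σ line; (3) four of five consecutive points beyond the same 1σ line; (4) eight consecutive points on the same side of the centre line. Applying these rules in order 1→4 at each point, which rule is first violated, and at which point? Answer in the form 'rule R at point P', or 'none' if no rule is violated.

rule 1 at point 8

Zone of each point (C = within 1σ̂, B = 1σ̂–2σ̂, A = 2σ̂–3σ̂, * = beyond 3σ̂; sign = side of CL): 1:-C, 2:-C, 3:+C, 4:+B, 5:-C, 6:-C, 7:+C, 8:-*, 9:-C, 10:-C, 11:+C, 12:+B, 13:+C, 14:+C, 15:-C
Rule 1 (one point beyond the 3σ limits) is satisfied at point 8.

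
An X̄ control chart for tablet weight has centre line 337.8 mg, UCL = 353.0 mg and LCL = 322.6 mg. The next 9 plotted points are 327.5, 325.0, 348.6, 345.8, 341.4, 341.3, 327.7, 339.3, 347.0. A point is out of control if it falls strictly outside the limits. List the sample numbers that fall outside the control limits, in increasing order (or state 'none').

All 9 points lie within [322.6, 353.0].

none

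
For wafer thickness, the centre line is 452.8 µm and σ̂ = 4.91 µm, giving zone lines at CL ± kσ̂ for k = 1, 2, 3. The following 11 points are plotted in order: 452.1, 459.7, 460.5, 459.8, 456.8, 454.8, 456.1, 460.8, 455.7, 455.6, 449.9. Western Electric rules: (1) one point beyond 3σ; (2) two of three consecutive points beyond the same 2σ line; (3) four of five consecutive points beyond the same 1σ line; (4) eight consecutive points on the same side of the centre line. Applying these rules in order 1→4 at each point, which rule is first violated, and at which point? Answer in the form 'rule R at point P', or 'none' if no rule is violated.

Zone of each point (C = within 1σ̂, B = 1σ̂–2σ̂, A = 2σ̂–3σ̂, * = beyond 3σ̂; sign = side of CL): 1:-C, 2:+B, 3:+B, 4:+B, 5:+C, 6:+C, 7:+C, 8:+B, 9:+C, 10:+C, 11:-C
Rule 4 (eight consecutive points on the same side of the centre line) is satisfied at point 9.

rule 4 at point 9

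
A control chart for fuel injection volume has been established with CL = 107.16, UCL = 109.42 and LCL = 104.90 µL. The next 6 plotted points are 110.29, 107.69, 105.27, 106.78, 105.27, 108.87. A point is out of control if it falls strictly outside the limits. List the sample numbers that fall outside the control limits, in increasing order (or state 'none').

1

Compare each point to [104.90, 109.42]: sample 1 = 110.29 > UCL.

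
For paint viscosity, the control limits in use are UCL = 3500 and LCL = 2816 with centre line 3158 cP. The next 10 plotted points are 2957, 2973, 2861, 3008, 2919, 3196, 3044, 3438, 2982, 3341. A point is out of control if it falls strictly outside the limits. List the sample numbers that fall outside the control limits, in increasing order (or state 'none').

none

All 10 points lie within [2816, 3500].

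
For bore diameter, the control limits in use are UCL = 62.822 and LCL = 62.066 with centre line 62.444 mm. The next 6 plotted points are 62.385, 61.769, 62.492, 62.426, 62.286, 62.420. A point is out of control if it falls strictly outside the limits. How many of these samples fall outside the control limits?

Compare each point to [62.066, 62.822]: sample 2 = 61.769 < LCL.

1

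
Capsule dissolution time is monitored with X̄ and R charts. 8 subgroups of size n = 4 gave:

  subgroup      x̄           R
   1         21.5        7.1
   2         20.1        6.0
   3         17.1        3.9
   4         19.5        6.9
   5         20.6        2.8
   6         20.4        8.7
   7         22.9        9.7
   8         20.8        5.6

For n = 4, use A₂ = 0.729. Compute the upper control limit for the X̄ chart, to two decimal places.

24.98

X̄̄ = (21.5 + 20.1 + 17.1 + 19.5 + 20.6 + 20.4 + 22.9 + 20.8) / 8 = 162.9000 / 8 = 20.3625
R̄ = (7.1 + 6.0 + 3.9 + 6.9 + 2.8 + 8.7 + 9.7 + 5.6) / 8 = 50.7000 / 8 = 6.3375
UCL = X̄̄ + A₂·R̄ = 20.3625 + 0.729 × 6.3375 = 24.9825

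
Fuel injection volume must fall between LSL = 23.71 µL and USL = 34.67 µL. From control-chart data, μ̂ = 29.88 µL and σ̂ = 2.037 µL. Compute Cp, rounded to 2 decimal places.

Cp = (USL − LSL) / (6σ̂) = (34.67 − 23.71) / (6 × 2.037) = 10.9600 / 12.2220 = 0.8967

0.90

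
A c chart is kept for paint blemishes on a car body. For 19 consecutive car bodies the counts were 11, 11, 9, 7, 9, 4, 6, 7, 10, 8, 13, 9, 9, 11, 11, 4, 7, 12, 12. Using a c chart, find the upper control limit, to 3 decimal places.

17.921

c̄ = (11 + 11 + 9 + 7 + 9 + 4 + 6 + 7 + 10 + 8 + 13 + 9 + 9 + 11 + 11 + 4 + 7 + 12 + 12) / 19 = 170 / 19 = 8.9474
UCL = c̄ + 3√c̄ = 8.9474 + 3 × √8.9474 = 8.9474 + 3 × 2.9912 = 17.9210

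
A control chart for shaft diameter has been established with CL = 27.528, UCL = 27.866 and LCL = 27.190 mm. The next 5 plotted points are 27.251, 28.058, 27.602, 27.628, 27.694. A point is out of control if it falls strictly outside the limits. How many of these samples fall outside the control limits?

1

Compare each point to [27.190, 27.866]: sample 2 = 28.058 > UCL.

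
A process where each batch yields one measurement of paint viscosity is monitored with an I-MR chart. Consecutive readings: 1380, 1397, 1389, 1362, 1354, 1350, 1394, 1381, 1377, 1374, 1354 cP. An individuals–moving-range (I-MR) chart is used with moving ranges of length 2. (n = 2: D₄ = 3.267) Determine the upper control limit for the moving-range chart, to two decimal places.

Moving ranges: 17, 8, 27, 8, 4, 44, 13, 4, 3, 20; M̄R̄ = 148.0000 / 10 = 14.8000
UCL_MR = D₄·M̄R̄ = 3.267 × 14.8000 = 48.3516

48.35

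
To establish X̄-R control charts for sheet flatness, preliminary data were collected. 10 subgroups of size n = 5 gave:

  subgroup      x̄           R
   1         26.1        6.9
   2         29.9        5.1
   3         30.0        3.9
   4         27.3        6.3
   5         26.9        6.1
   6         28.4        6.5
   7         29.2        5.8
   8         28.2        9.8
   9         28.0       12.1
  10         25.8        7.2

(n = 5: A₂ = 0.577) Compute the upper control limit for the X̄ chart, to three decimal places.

X̄̄ = (26.1 + 29.9 + 30.0 + 27.3 + 26.9 + 28.4 + 29.2 + 28.2 + 28.0 + 25.8) / 10 = 279.8000 / 10 = 27.9800
R̄ = (6.9 + 5.1 + 3.9 + 6.3 + 6.1 + 6.5 + 5.8 + 9.8 + 12.1 + 7.2) / 10 = 69.7000 / 10 = 6.9700
UCL = X̄̄ + A₂·R̄ = 27.9800 + 0.577 × 6.9700 = 32.0017

32.002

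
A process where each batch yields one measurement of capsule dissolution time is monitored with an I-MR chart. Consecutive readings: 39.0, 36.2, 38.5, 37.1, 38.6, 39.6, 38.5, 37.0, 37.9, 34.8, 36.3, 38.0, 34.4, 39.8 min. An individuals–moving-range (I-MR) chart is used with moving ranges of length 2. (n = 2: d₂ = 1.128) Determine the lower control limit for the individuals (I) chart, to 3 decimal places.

X̄ = (39.0 + 36.2 + 38.5 + 37.1 + 38.6 + 39.6 + 38.5 + 37.0 + 37.9 + 34.8 + 36.3 + 38.0 + 34.4 + 39.8) / 14 = 37.5500
Moving ranges: 2.8, 2.3, 1.4, 1.5, 1.0, 1.1, 1.5, 0.9, 3.1, 1.5, 1.7, 3.6, 5.4; M̄R̄ = 27.8000 / 13 = 2.1385
LCL = X̄ − 3·M̄R̄/d₂ = 37.5500 − 3 × 2.1385 / 1.128 = 31.8626

31.863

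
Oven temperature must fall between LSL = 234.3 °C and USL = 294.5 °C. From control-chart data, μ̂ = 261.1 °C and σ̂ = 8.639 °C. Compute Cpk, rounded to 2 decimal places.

Cpu = (USL − μ̂) / (3σ̂) = (294.5 − 261.1) / (3 × 8.639) = 1.2887; Cpl = (μ̂ − LSL) / (3σ̂) = (261.1 − 234.3) / (3 × 8.639) = 1.0341; Cpk = min(Cpu, Cpl) = 1.0341

1.03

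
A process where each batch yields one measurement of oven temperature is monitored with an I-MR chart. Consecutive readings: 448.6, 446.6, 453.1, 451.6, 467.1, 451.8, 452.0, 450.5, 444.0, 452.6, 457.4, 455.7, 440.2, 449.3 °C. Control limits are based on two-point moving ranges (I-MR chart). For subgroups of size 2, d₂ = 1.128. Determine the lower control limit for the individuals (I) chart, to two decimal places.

X̄ = (448.6 + 446.6 + 453.1 + 451.6 + 467.1 + 451.8 + 452.0 + 450.5 + 444.0 + 452.6 + 457.4 + 455.7 + 440.2 + 449.3) / 14 = 451.4643
Moving ranges: 2.0, 6.5, 1.5, 15.5, 15.3, 0.2, 1.5, 6.5, 8.6, 4.8, 1.7, 15.5, 9.1; M̄R̄ = 88.7000 / 13 = 6.8231
LCL = X̄ − 3·M̄R̄/d₂ = 451.4643 − 3 × 6.8231 / 1.128 = 433.3178

433.32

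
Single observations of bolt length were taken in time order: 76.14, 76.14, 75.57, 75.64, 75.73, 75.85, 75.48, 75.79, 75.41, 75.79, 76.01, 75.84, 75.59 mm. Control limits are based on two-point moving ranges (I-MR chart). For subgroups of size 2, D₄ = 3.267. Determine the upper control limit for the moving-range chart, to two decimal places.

Moving ranges: 0.00, 0.57, 0.07, 0.09, 0.12, 0.37, 0.31, 0.38, 0.38, 0.22, 0.17, 0.25; M̄R̄ = 2.9300 / 12 = 0.2442
UCL_MR = D₄·M̄R̄ = 3.267 × 0.2442 = 0.7977

0.80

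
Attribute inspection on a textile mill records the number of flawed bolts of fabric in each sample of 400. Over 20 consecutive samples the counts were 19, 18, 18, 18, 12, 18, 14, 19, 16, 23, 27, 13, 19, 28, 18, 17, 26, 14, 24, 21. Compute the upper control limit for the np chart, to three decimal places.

p̄ = Σdᵢ / (k·n) = 382 / (20 × 400) = 0.04775
UCL = np̄ + 3·√(np̄(1−p̄)) = 19.1000 + 3 × √(19.1000×0.95225) = 19.1000 + 3 × 4.2647 = 31.8942

31.894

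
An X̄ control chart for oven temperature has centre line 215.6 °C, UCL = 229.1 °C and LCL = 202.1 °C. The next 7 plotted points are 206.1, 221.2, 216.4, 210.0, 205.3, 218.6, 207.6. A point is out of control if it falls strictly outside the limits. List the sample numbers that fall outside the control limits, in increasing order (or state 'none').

All 7 points lie within [202.1, 229.1].

none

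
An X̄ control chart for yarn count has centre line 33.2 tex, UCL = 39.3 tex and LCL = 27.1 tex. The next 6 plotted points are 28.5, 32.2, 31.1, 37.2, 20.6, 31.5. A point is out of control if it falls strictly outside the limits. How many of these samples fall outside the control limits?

1

Compare each point to [27.1, 39.3]: sample 5 = 20.6 < LCL.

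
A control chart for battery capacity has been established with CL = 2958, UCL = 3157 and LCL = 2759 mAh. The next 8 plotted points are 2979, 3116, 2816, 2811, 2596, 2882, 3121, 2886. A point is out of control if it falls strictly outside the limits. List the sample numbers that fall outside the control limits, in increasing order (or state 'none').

Compare each point to [2759, 3157]: sample 5 = 2596 < LCL.

5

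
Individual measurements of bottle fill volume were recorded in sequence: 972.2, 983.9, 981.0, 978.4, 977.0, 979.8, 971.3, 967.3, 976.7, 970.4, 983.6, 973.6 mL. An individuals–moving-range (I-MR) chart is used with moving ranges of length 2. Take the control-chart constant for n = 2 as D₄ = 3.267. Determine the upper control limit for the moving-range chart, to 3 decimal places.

21.622

Moving ranges: 11.7, 2.9, 2.6, 1.4, 2.8, 8.5, 4.0, 9.4, 6.3, 13.2, 10.0; M̄R̄ = 72.8000 / 11 = 6.6182
UCL_MR = D₄·M̄R̄ = 3.267 × 6.6182 = 21.6216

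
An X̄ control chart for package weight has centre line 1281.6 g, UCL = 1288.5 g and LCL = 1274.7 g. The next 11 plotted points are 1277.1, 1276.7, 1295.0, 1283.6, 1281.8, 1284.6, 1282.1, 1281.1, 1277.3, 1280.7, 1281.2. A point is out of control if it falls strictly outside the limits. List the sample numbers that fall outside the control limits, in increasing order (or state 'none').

3

Compare each point to [1274.7, 1288.5]: sample 3 = 1295.0 > UCL.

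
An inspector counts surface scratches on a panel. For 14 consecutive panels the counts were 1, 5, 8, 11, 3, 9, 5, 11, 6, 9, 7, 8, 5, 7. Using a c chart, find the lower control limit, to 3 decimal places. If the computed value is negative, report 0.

0.000

c̄ = (1 + 5 + 8 + 11 + 3 + 9 + 5 + 11 + 6 + 9 + 7 + 8 + 5 + 7) / 14 = 95 / 14 = 6.7857
LCL = c̄ − 3√c̄ = 6.7857 − 3 × 2.6049 = -1.0291 → 0 (cannot be negative)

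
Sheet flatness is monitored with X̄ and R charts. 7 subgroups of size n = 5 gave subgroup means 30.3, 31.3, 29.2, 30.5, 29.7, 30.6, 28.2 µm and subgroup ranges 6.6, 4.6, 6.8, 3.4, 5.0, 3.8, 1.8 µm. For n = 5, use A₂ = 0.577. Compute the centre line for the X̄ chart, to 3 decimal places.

X̄̄ = (30.3 + 31.3 + 29.2 + 30.5 + 29.7 + 30.6 + 28.2) / 7 = 209.8000 / 7 = 29.9714
CL = X̄̄ = 29.9714

29.971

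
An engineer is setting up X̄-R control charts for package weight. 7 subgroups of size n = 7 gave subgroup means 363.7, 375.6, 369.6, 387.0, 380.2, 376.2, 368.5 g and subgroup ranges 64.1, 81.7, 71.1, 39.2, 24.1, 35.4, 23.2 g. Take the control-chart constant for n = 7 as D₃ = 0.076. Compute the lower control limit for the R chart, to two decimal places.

3.68

R̄ = (64.1 + 81.7 + 71.1 + 39.2 + 24.1 + 35.4 + 23.2) / 7 = 338.8000 / 7 = 48.4000
LCL_R = D₃·R̄ = 0.076 × 48.4000 = 3.6784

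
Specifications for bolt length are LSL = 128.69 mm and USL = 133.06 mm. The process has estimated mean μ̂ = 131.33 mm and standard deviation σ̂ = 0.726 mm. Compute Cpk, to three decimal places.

0.794

Cpu = (USL − μ̂) / (3σ̂) = (133.06 − 131.33) / (3 × 0.726) = 0.7943; Cpl = (μ̂ − LSL) / (3σ̂) = (131.33 − 128.69) / (3 × 0.726) = 1.2121; Cpk = min(Cpu, Cpl) = 0.7943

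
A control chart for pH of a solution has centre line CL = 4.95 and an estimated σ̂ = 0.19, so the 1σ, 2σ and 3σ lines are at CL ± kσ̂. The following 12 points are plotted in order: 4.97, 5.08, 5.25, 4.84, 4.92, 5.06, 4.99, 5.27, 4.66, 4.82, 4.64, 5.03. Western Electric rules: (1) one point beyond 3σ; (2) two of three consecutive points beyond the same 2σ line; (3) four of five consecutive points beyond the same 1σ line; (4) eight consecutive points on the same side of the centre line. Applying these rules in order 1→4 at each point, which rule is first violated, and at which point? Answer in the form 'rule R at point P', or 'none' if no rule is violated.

Zone of each point (C = within 1σ̂, B = 1σ̂–2σ̂, A = 2σ̂–3σ̂, * = beyond 3σ̂; sign = side of CL): 1:+C, 2:+C, 3:+B, 4:-C, 5:-C, 6:+C, 7:+C, 8:+B, 9:-B, 10:-C, 11:-B, 12:+C
No rule fires across all 12 points.

none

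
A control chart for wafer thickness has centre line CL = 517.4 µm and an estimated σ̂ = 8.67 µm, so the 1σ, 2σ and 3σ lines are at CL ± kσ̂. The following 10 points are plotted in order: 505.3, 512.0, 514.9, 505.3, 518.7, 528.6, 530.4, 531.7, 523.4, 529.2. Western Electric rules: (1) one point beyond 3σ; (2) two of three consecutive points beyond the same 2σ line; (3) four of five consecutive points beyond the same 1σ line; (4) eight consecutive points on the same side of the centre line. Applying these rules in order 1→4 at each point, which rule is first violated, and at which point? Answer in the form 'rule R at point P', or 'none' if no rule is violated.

rule 3 at point 10

Zone of each point (C = within 1σ̂, B = 1σ̂–2σ̂, A = 2σ̂–3σ̂, * = beyond 3σ̂; sign = side of CL): 1:-B, 2:-C, 3:-C, 4:-B, 5:+C, 6:+B, 7:+B, 8:+B, 9:+C, 10:+B
Rule 3 (four of five consecutive points beyond the same 1σ limit) is satisfied at point 10.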